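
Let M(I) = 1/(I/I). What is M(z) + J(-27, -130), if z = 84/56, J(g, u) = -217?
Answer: -216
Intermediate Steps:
z = 3/2 (z = 84*(1/56) = 3/2 ≈ 1.5000)
M(I) = 1 (M(I) = 1/1 = 1)
M(z) + J(-27, -130) = 1 - 217 = -216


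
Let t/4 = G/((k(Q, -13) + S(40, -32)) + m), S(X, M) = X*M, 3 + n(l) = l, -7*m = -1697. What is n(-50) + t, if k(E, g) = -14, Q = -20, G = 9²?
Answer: -392401/7361 ≈ -53.308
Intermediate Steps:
m = 1697/7 (m = -⅐*(-1697) = 1697/7 ≈ 242.43)
n(l) = -3 + l
G = 81
S(X, M) = M*X
t = -2268/7361 (t = 4*(81/((-14 - 32*40) + 1697/7)) = 4*(81/((-14 - 1280) + 1697/7)) = 4*(81/(-1294 + 1697/7)) = 4*(81/(-7361/7)) = 4*(81*(-7/7361)) = 4*(-567/7361) = -2268/7361 ≈ -0.30811)
n(-50) + t = (-3 - 50) - 2268/7361 = -53 - 2268/7361 = -392401/7361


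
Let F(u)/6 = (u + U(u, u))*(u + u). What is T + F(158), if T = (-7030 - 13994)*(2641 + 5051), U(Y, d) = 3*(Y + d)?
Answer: -159619632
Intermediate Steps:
U(Y, d) = 3*Y + 3*d
F(u) = 84*u**2 (F(u) = 6*((u + (3*u + 3*u))*(u + u)) = 6*((u + 6*u)*(2*u)) = 6*((7*u)*(2*u)) = 6*(14*u**2) = 84*u**2)
T = -161716608 (T = -21024*7692 = -161716608)
T + F(158) = -161716608 + 84*158**2 = -161716608 + 84*24964 = -161716608 + 2096976 = -159619632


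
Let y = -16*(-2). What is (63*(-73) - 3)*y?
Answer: -147264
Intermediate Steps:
y = 32
(63*(-73) - 3)*y = (63*(-73) - 3)*32 = (-4599 - 3)*32 = -4602*32 = -147264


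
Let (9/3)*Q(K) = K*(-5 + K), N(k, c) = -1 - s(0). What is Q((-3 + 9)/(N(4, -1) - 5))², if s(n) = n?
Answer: 4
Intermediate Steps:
N(k, c) = -1 (N(k, c) = -1 - 1*0 = -1 + 0 = -1)
Q(K) = K*(-5 + K)/3 (Q(K) = (K*(-5 + K))/3 = K*(-5 + K)/3)
Q((-3 + 9)/(N(4, -1) - 5))² = (((-3 + 9)/(-1 - 5))*(-5 + (-3 + 9)/(-1 - 5))/3)² = ((6/(-6))*(-5 + 6/(-6))/3)² = ((6*(-⅙))*(-5 + 6*(-⅙))/3)² = ((⅓)*(-1)*(-5 - 1))² = ((⅓)*(-1)*(-6))² = 2² = 4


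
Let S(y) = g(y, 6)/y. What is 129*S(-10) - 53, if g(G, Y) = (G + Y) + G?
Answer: 638/5 ≈ 127.60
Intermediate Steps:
g(G, Y) = Y + 2*G
S(y) = (6 + 2*y)/y
129*S(-10) - 53 = 129*(2 + 6/(-10)) - 53 = 129*(2 + 6*(-⅒)) - 53 = 129*(2 - ⅗) - 53 = 129*(7/5) - 53 = 903/5 - 53 = 638/5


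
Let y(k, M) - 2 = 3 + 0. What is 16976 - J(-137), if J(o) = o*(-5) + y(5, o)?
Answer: 16286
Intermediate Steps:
y(k, M) = 5 (y(k, M) = 2 + (3 + 0) = 2 + 3 = 5)
J(o) = 5 - 5*o (J(o) = o*(-5) + 5 = -5*o + 5 = 5 - 5*o)
16976 - J(-137) = 16976 - (5 - 5*(-137)) = 16976 - (5 + 685) = 16976 - 1*690 = 16976 - 690 = 16286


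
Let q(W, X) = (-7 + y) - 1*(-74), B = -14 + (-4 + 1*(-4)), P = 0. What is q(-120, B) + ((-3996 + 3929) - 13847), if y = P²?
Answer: -13847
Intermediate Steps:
y = 0 (y = 0² = 0)
B = -22 (B = -14 + (-4 - 4) = -14 - 8 = -22)
q(W, X) = 67 (q(W, X) = (-7 + 0) - 1*(-74) = -7 + 74 = 67)
q(-120, B) + ((-3996 + 3929) - 13847) = 67 + ((-3996 + 3929) - 13847) = 67 + (-67 - 13847) = 67 - 13914 = -13847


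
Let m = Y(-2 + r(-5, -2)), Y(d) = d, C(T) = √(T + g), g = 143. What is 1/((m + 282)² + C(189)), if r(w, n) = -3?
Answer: 76729/5887339109 - 2*√83/5887339109 ≈ 1.3030e-5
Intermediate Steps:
C(T) = √(143 + T) (C(T) = √(T + 143) = √(143 + T))
m = -5 (m = -2 - 3 = -5)
1/((m + 282)² + C(189)) = 1/((-5 + 282)² + √(143 + 189)) = 1/(277² + √332) = 1/(76729 + 2*√83)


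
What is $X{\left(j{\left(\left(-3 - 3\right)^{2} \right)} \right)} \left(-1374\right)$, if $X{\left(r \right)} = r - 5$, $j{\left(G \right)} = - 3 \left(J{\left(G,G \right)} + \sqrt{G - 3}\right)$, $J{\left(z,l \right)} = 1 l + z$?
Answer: $303654 + 4122 \sqrt{33} \approx 3.2733 \cdot 10^{5}$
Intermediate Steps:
$J{\left(z,l \right)} = l + z$
$j{\left(G \right)} = - 6 G - 3 \sqrt{-3 + G}$ ($j{\left(G \right)} = - 3 \left(\left(G + G\right) + \sqrt{G - 3}\right) = - 3 \left(2 G + \sqrt{-3 + G}\right) = - 3 \left(\sqrt{-3 + G} + 2 G\right) = - 6 G - 3 \sqrt{-3 + G}$)
$X{\left(r \right)} = -5 + r$
$X{\left(j{\left(\left(-3 - 3\right)^{2} \right)} \right)} \left(-1374\right) = \left(-5 - \left(3 \sqrt{-3 + \left(-3 - 3\right)^{2}} + 6 \left(-3 - 3\right)^{2}\right)\right) \left(-1374\right) = \left(-5 - \left(216 + 3 \sqrt{-3 + \left(-6\right)^{2}}\right)\right) \left(-1374\right) = \left(-5 - \left(216 + 3 \sqrt{-3 + 36}\right)\right) \left(-1374\right) = \left(-5 - \left(216 + 3 \sqrt{33}\right)\right) \left(-1374\right) = \left(-221 - 3 \sqrt{33}\right) \left(-1374\right) = 303654 + 4122 \sqrt{33}$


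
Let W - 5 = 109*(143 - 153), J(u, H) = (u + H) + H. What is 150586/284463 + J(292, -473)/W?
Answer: 349424612/308642355 ≈ 1.1321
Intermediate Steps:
J(u, H) = u + 2*H (J(u, H) = (H + u) + H = u + 2*H)
W = -1085 (W = 5 + 109*(143 - 153) = 5 + 109*(-10) = 5 - 1090 = -1085)
150586/284463 + J(292, -473)/W = 150586/284463 + (292 + 2*(-473))/(-1085) = 150586*(1/284463) + (292 - 946)*(-1/1085) = 150586/284463 - 654*(-1/1085) = 150586/284463 + 654/1085 = 349424612/308642355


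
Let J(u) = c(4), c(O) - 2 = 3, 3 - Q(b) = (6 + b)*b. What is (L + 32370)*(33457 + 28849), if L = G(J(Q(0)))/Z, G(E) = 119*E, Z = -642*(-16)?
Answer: 10358535585955/5136 ≈ 2.0168e+9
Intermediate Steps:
Q(b) = 3 - b*(6 + b) (Q(b) = 3 - (6 + b)*b = 3 - b*(6 + b))
c(O) = 5 (c(O) = 2 + 3 = 5)
J(u) = 5
Z = 10272
L = 595/10272 (L = (119*5)/10272 = 595*(1/10272) = 595/10272 ≈ 0.057924)
(L + 32370)*(33457 + 28849) = (595/10272 + 32370)*(33457 + 28849) = (332505235/10272)*62306 = 10358535585955/5136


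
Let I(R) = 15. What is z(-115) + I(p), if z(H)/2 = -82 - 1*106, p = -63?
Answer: -361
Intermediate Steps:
z(H) = -376 (z(H) = 2*(-82 - 1*106) = 2*(-82 - 106) = 2*(-188) = -376)
z(-115) + I(p) = -376 + 15 = -361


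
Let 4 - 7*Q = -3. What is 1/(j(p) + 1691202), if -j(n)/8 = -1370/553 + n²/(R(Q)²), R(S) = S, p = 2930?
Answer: -553/37044351934 ≈ -1.4928e-8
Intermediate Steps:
Q = 1 (Q = 4/7 - ⅐*(-3) = 4/7 + 3/7 = 1)
j(n) = 10960/553 - 8*n² (j(n) = -8*(-1370/553 + n²/(1²)) = -8*(-1370*1/553 + n²/1) = -8*(-1370/553 + n²*1) = -8*(-1370/553 + n²) = 10960/553 - 8*n²)
1/(j(p) + 1691202) = 1/((10960/553 - 8*2930²) + 1691202) = 1/((10960/553 - 8*8584900) + 1691202) = 1/((10960/553 - 68679200) + 1691202) = 1/(-37979586640/553 + 1691202) = 1/(-37044351934/553) = -553/37044351934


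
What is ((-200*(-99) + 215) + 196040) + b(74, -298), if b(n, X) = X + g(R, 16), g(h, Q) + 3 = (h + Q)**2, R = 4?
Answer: 216154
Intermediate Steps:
g(h, Q) = -3 + (Q + h)**2 (g(h, Q) = -3 + (h + Q)**2 = -3 + (Q + h)**2)
b(n, X) = 397 + X (b(n, X) = X + (-3 + (16 + 4)**2) = X + (-3 + 20**2) = X + (-3 + 400) = X + 397 = 397 + X)
((-200*(-99) + 215) + 196040) + b(74, -298) = ((-200*(-99) + 215) + 196040) + (397 - 298) = ((19800 + 215) + 196040) + 99 = (20015 + 196040) + 99 = 216055 + 99 = 216154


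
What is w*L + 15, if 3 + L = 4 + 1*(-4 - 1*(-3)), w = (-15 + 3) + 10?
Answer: 15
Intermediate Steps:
w = -2 (w = -12 + 10 = -2)
L = 0 (L = -3 + (4 + 1*(-4 - 1*(-3))) = -3 + (4 + 1*(-4 + 3)) = -3 + (4 + 1*(-1)) = -3 + (4 - 1) = -3 + 3 = 0)
w*L + 15 = -2*0 + 15 = 0 + 15 = 15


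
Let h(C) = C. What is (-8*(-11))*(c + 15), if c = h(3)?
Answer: 1584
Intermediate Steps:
c = 3
(-8*(-11))*(c + 15) = (-8*(-11))*(3 + 15) = 88*18 = 1584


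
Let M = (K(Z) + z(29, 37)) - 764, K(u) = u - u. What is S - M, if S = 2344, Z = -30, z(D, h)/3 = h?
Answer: 2997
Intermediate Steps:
z(D, h) = 3*h
K(u) = 0
M = -653 (M = (0 + 3*37) - 764 = (0 + 111) - 764 = 111 - 764 = -653)
S - M = 2344 - 1*(-653) = 2344 + 653 = 2997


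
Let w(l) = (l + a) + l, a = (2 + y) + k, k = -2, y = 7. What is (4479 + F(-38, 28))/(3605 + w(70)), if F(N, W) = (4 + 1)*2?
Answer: 67/56 ≈ 1.1964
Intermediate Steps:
F(N, W) = 10 (F(N, W) = 5*2 = 10)
a = 7 (a = (2 + 7) - 2 = 9 - 2 = 7)
w(l) = 7 + 2*l (w(l) = (l + 7) + l = (7 + l) + l = 7 + 2*l)
(4479 + F(-38, 28))/(3605 + w(70)) = (4479 + 10)/(3605 + (7 + 2*70)) = 4489/(3605 + (7 + 140)) = 4489/(3605 + 147) = 4489/3752 = 4489*(1/3752) = 67/56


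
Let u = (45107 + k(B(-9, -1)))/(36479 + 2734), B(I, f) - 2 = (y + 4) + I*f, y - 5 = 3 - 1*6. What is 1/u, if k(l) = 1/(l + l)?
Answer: 444414/511213 ≈ 0.86933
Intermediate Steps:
y = 2 (y = 5 + (3 - 1*6) = 5 + (3 - 6) = 5 - 3 = 2)
B(I, f) = 8 + I*f (B(I, f) = 2 + ((2 + 4) + I*f) = 2 + (6 + I*f) = 8 + I*f)
k(l) = 1/(2*l)
u = 511213/444414 (u = (45107 + 1/(2*(8 - 9*(-1))))/(36479 + 2734) = (45107 + 1/(2*(8 + 9)))/39213 = (45107 + (1/2)/17)*(1/39213) = (45107 + (1/2)*(1/17))*(1/39213) = (45107 + 1/34)*(1/39213) = (1533639/34)*(1/39213) = 511213/444414 ≈ 1.1503)
1/u = 1/(511213/444414) = 444414/511213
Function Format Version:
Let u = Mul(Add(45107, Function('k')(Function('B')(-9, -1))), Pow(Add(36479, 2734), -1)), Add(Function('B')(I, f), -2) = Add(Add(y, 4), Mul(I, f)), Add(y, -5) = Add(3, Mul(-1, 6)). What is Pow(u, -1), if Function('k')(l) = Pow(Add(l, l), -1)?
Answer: Rational(444414, 511213) ≈ 0.86933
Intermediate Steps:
y = 2 (y = Add(5, Add(3, Mul(-1, 6))) = Add(5, Add(3, -6)) = Add(5, -3) = 2)
Function('B')(I, f) = Add(8, Mul(I, f)) (Function('B')(I, f) = Add(2, Add(Add(2, 4), Mul(I, f))) = Add(2, Add(6, Mul(I, f))) = Add(8, Mul(I, f)))
Function('k')(l) = Mul(Rational(1, 2), Pow(l, -1)) (Function('k')(l) = Pow(Mul(2, l), -1) = Mul(Rational(1, 2), Pow(l, -1)))
u = Rational(511213, 444414) (u = Mul(Add(45107, Mul(Rational(1, 2), Pow(Add(8, Mul(-9, -1)), -1))), Pow(Add(36479, 2734), -1)) = Mul(Add(45107, Mul(Rational(1, 2), Pow(Add(8, 9), -1))), Pow(39213, -1)) = Mul(Add(45107, Mul(Rational(1, 2), Pow(17, -1))), Rational(1, 39213)) = Mul(Add(45107, Mul(Rational(1, 2), Rational(1, 17))), Rational(1, 39213)) = Mul(Add(45107, Rational(1, 34)), Rational(1, 39213)) = Mul(Rational(1533639, 34), Rational(1, 39213)) = Rational(511213, 444414) ≈ 1.1503)
Pow(u, -1) = Pow(Rational(511213, 444414), -1) = Rational(444414, 511213)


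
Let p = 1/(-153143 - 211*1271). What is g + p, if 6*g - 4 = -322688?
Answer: -67977256811/1263972 ≈ -53781.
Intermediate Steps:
g = -161342/3 (g = 2/3 + (1/6)*(-322688) = 2/3 - 161344/3 = -161342/3 ≈ -53781.)
p = -1/421324 (p = 1/(-153143 - 268181) = 1/(-421324) = -1/421324 ≈ -2.3735e-6)
g + p = -161342/3 - 1/421324 = -67977256811/1263972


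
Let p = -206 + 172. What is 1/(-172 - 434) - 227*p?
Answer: 4677107/606 ≈ 7718.0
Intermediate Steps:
p = -34
1/(-172 - 434) - 227*p = 1/(-172 - 434) - 227*(-34) = 1/(-606) + 7718 = -1/606 + 7718 = 4677107/606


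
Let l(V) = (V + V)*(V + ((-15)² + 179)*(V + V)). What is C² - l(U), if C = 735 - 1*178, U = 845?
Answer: -1154982201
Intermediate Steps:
l(V) = 1618*V² (l(V) = (2*V)*(V + (225 + 179)*(2*V)) = (2*V)*(V + 404*(2*V)) = (2*V)*(V + 808*V) = (2*V)*(809*V) = 1618*V²)
C = 557 (C = 735 - 178 = 557)
C² - l(U) = 557² - 1618*845² = 310249 - 1618*714025 = 310249 - 1*1155292450 = 310249 - 1155292450 = -1154982201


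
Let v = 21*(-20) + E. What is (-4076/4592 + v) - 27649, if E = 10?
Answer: -32212751/1148 ≈ -28060.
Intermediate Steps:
v = -410 (v = 21*(-20) + 10 = -420 + 10 = -410)
(-4076/4592 + v) - 27649 = (-4076/4592 - 410) - 27649 = (-4076*1/4592 - 410) - 27649 = (-1019/1148 - 410) - 27649 = -471699/1148 - 27649 = -32212751/1148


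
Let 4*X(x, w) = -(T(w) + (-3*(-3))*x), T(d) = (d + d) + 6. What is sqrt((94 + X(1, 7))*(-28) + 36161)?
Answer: 6*sqrt(937) ≈ 183.66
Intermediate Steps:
T(d) = 6 + 2*d (T(d) = 2*d + 6 = 6 + 2*d)
X(x, w) = -3/2 - 9*x/4 - w/2 (X(x, w) = (-((6 + 2*w) + (-3*(-3))*x))/4 = (-((6 + 2*w) + 9*x))/4 = (-(6 + 2*w + 9*x))/4 = (-6 - 9*x - 2*w)/4 = -3/2 - 9*x/4 - w/2)
sqrt((94 + X(1, 7))*(-28) + 36161) = sqrt((94 + (-3/2 - 9/4*1 - 1/2*7))*(-28) + 36161) = sqrt((94 + (-3/2 - 9/4 - 7/2))*(-28) + 36161) = sqrt((94 - 29/4)*(-28) + 36161) = sqrt((347/4)*(-28) + 36161) = sqrt(-2429 + 36161) = sqrt(33732) = 6*sqrt(937)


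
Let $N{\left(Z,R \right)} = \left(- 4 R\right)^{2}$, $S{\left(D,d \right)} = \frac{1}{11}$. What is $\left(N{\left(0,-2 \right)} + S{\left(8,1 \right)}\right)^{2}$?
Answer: $\frac{497025}{121} \approx 4107.6$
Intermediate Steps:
$S{\left(D,d \right)} = \frac{1}{11}$
$N{\left(Z,R \right)} = 16 R^{2}$
$\left(N{\left(0,-2 \right)} + S{\left(8,1 \right)}\right)^{2} = \left(16 \left(-2\right)^{2} + \frac{1}{11}\right)^{2} = \left(16 \cdot 4 + \frac{1}{11}\right)^{2} = \left(64 + \frac{1}{11}\right)^{2} = \left(\frac{705}{11}\right)^{2} = \frac{497025}{121}$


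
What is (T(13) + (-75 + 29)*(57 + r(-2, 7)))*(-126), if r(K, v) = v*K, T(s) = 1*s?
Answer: 247590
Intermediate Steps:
T(s) = s
r(K, v) = K*v
(T(13) + (-75 + 29)*(57 + r(-2, 7)))*(-126) = (13 + (-75 + 29)*(57 - 2*7))*(-126) = (13 - 46*(57 - 14))*(-126) = (13 - 46*43)*(-126) = (13 - 1978)*(-126) = -1965*(-126) = 247590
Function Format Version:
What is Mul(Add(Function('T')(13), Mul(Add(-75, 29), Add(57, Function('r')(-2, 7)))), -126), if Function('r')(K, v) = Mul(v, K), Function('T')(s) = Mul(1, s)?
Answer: 247590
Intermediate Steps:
Function('T')(s) = s
Function('r')(K, v) = Mul(K, v)
Mul(Add(Function('T')(13), Mul(Add(-75, 29), Add(57, Function('r')(-2, 7)))), -126) = Mul(Add(13, Mul(Add(-75, 29), Add(57, Mul(-2, 7)))), -126) = Mul(Add(13, Mul(-46, Add(57, -14))), -126) = Mul(Add(13, Mul(-46, 43)), -126) = Mul(Add(13, -1978), -126) = Mul(-1965, -126) = 247590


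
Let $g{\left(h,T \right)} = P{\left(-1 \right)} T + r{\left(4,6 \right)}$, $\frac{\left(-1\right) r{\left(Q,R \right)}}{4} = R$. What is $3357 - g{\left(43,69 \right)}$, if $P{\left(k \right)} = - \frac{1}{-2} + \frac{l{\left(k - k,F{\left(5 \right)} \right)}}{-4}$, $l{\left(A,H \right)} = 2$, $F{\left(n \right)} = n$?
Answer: $3381$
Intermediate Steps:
$r{\left(Q,R \right)} = - 4 R$
$P{\left(k \right)} = 0$ ($P{\left(k \right)} = - \frac{1}{-2} + \frac{2}{-4} = \left(-1\right) \left(- \frac{1}{2}\right) + 2 \left(- \frac{1}{4}\right) = \frac{1}{2} - \frac{1}{2} = 0$)
$g{\left(h,T \right)} = -24$ ($g{\left(h,T \right)} = 0 T - 24 = 0 - 24 = -24$)
$3357 - g{\left(43,69 \right)} = 3357 - -24 = 3357 + 24 = 3381$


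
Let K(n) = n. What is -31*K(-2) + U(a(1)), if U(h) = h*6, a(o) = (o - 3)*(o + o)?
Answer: 38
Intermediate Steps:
a(o) = 2*o*(-3 + o) (a(o) = (-3 + o)*(2*o) = 2*o*(-3 + o))
U(h) = 6*h
-31*K(-2) + U(a(1)) = -31*(-2) + 6*(2*1*(-3 + 1)) = 62 + 6*(2*1*(-2)) = 62 + 6*(-4) = 62 - 24 = 38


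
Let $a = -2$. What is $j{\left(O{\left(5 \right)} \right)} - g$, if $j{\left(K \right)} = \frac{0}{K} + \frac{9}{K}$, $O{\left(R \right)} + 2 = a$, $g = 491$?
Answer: $- \frac{1973}{4} \approx -493.25$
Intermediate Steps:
$O{\left(R \right)} = -4$ ($O{\left(R \right)} = -2 - 2 = -4$)
$j{\left(K \right)} = \frac{9}{K}$ ($j{\left(K \right)} = 0 + \frac{9}{K} = \frac{9}{K}$)
$j{\left(O{\left(5 \right)} \right)} - g = \frac{9}{-4} - 491 = 9 \left(- \frac{1}{4}\right) - 491 = - \frac{9}{4} - 491 = - \frac{1973}{4}$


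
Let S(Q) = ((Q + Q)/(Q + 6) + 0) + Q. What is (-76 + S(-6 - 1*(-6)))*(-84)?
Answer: 6384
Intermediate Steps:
S(Q) = Q + 2*Q/(6 + Q) (S(Q) = ((2*Q)/(6 + Q) + 0) + Q = (2*Q/(6 + Q) + 0) + Q = 2*Q/(6 + Q) + Q = Q + 2*Q/(6 + Q))
(-76 + S(-6 - 1*(-6)))*(-84) = (-76 + (-6 - 1*(-6))*(8 + (-6 - 1*(-6)))/(6 + (-6 - 1*(-6))))*(-84) = (-76 + (-6 + 6)*(8 + (-6 + 6))/(6 + (-6 + 6)))*(-84) = (-76 + 0*(8 + 0)/(6 + 0))*(-84) = (-76 + 0*8/6)*(-84) = (-76 + 0*(1/6)*8)*(-84) = (-76 + 0)*(-84) = -76*(-84) = 6384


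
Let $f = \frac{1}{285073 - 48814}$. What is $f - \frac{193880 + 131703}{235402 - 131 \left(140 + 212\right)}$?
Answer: $- \frac{76921724707}{44721466110} \approx -1.72$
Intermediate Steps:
$f = \frac{1}{236259} \approx 4.2326 \cdot 10^{-6}$
$f - \frac{193880 + 131703}{235402 - 131 \left(140 + 212\right)} = \frac{1}{236259} - \frac{193880 + 131703}{235402 - 131 \left(140 + 212\right)} = \frac{1}{236259} - \frac{325583}{235402 - 46112} = \frac{1}{236259} - \frac{325583}{189290} = - \frac{76921724707}{44721466110}$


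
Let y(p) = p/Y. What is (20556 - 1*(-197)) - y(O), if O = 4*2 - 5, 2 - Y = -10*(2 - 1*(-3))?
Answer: 1079153/52 ≈ 20753.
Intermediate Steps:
Y = 52 (Y = 2 - (-10)*(2 - 1*(-3)) = 2 - (-10)*(2 + 3) = 2 - (-10)*5 = 2 - 1*(-50) = 2 + 50 = 52)
O = 3 (O = 8 - 5 = 3)
y(p) = p/52
(20556 - 1*(-197)) - y(O) = (20556 - 1*(-197)) - 3/52 = (20556 + 197) - 1*3/52 = 20753 - 3/52 = 1079153/52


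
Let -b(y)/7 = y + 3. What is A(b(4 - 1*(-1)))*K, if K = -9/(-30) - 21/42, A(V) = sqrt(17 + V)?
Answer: -I*sqrt(39)/5 ≈ -1.249*I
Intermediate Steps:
b(y) = -21 - 7*y (b(y) = -7*(y + 3) = -7*(3 + y) = -21 - 7*y)
K = -1/5 (K = -9*(-1/30) - 21*1/42 = 3/10 - 1/2 = -1/5 ≈ -0.20000)
A(b(4 - 1*(-1)))*K = sqrt(17 + (-21 - 7*(4 - 1*(-1))))*(-1/5) = sqrt(17 + (-21 - 7*(4 + 1)))*(-1/5) = sqrt(17 + (-21 - 7*5))*(-1/5) = sqrt(17 + (-21 - 35))*(-1/5) = sqrt(17 - 56)*(-1/5) = sqrt(-39)*(-1/5) = (I*sqrt(39))*(-1/5) = -I*sqrt(39)/5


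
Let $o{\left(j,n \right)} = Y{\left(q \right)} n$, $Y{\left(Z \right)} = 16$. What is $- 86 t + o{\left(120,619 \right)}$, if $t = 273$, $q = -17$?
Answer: $-13574$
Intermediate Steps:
$o{\left(j,n \right)} = 16 n$
$- 86 t + o{\left(120,619 \right)} = \left(-86\right) 273 + 16 \cdot 619 = -23478 + 9904 = -13574$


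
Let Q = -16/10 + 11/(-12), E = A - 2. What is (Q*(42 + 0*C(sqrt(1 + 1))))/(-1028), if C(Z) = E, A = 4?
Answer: 1057/10280 ≈ 0.10282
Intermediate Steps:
E = 2 (E = 4 - 2 = 2)
C(Z) = 2
Q = -151/60 (Q = -16*1/10 + 11*(-1/12) = -8/5 - 11/12 = -151/60 ≈ -2.5167)
(Q*(42 + 0*C(sqrt(1 + 1))))/(-1028) = -151*(42 + 0*2)/60/(-1028) = -151*(42 + 0)/60*(-1/1028) = -151/60*42*(-1/1028) = -1057/10*(-1/1028) = 1057/10280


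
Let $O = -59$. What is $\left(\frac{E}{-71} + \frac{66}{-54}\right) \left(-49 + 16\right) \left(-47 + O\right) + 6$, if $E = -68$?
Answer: $- \frac{195776}{213} \approx -919.14$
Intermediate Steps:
$\left(\frac{E}{-71} + \frac{66}{-54}\right) \left(-49 + 16\right) \left(-47 + O\right) + 6 = \left(- \frac{68}{-71} + \frac{66}{-54}\right) \left(-49 + 16\right) \left(-47 - 59\right) + 6 = \left(\left(-68\right) \left(- \frac{1}{71}\right) + 66 \left(- \frac{1}{54}\right)\right) \left(\left(-33\right) \left(-106\right)\right) + 6 = \left(\frac{68}{71} - \frac{11}{9}\right) 3498 + 6 = \left(- \frac{169}{639}\right) 3498 + 6 = - \frac{197054}{213} + 6 = - \frac{195776}{213}$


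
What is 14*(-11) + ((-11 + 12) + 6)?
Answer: -147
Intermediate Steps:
14*(-11) + ((-11 + 12) + 6) = -154 + (1 + 6) = -154 + 7 = -147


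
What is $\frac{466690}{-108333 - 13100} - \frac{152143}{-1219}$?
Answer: $\frac{17906285809}{148026827} \approx 120.97$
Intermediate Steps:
$\frac{466690}{-108333 - 13100} - \frac{152143}{-1219} = \frac{466690}{-108333 - 13100} - - \frac{152143}{1219} = \frac{466690}{-121433} + \frac{152143}{1219} = 466690 \left(- \frac{1}{121433}\right) + \frac{152143}{1219} = - \frac{466690}{121433} + \frac{152143}{1219} = \frac{17906285809}{148026827}$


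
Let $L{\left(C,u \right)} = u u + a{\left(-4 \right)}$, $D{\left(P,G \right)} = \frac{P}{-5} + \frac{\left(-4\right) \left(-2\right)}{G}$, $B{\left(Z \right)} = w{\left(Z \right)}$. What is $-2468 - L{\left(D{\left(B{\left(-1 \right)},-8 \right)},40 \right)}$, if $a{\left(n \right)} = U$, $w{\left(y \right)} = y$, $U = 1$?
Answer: $-4069$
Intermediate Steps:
$B{\left(Z \right)} = Z$
$a{\left(n \right)} = 1$
$D{\left(P,G \right)} = \frac{8}{G} - \frac{P}{5}$ ($D{\left(P,G \right)} = P \left(- \frac{1}{5}\right) + \frac{8}{G} = - \frac{P}{5} + \frac{8}{G} = \frac{8}{G} - \frac{P}{5}$)
$L{\left(C,u \right)} = 1 + u^{2}$ ($L{\left(C,u \right)} = u u + 1 = u^{2} + 1 = 1 + u^{2}$)
$-2468 - L{\left(D{\left(B{\left(-1 \right)},-8 \right)},40 \right)} = -2468 - \left(1 + 40^{2}\right) = -2468 - \left(1 + 1600\right) = -2468 - 1601 = -4069$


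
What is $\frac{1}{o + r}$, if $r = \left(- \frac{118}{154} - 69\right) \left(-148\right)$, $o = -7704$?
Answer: $\frac{77}{201848} \approx 0.00038148$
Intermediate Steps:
$r = \frac{795056}{77}$ ($r = \left(\left(-118\right) \frac{1}{154} - 69\right) \left(-148\right) = \left(- \frac{59}{77} - 69\right) \left(-148\right) = \left(- \frac{5372}{77}\right) \left(-148\right) = \frac{795056}{77} \approx 10325.0$)
$\frac{1}{o + r} = \frac{1}{-7704 + \frac{795056}{77}} = \frac{1}{\frac{201848}{77}} = \frac{77}{201848}$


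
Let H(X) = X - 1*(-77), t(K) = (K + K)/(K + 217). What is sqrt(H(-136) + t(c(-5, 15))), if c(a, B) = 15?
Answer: I*sqrt(198041)/58 ≈ 7.6727*I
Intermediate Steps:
t(K) = 2*K/(217 + K) (t(K) = (2*K)/(217 + K) = 2*K/(217 + K))
H(X) = 77 + X (H(X) = X + 77 = 77 + X)
sqrt(H(-136) + t(c(-5, 15))) = sqrt((77 - 136) + 2*15/(217 + 15)) = sqrt(-59 + 2*15/232) = sqrt(-59 + 2*15*(1/232)) = sqrt(-59 + 15/116) = sqrt(-6829/116) = I*sqrt(198041)/58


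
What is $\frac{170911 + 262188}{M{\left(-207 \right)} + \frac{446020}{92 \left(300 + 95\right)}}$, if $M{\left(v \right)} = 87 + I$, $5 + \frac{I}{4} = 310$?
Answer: $\frac{786940883}{2397120} \approx 328.29$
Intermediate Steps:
$I = 1220$ ($I = -20 + 4 \cdot 310 = -20 + 1240 = 1220$)
$M{\left(v \right)} = 1307$ ($M{\left(v \right)} = 87 + 1220 = 1307$)
$\frac{170911 + 262188}{M{\left(-207 \right)} + \frac{446020}{92 \left(300 + 95\right)}} = \frac{170911 + 262188}{1307 + \frac{446020}{92 \left(300 + 95\right)}} = \frac{433099}{1307 + \frac{446020}{92 \cdot 395}} = \frac{433099}{1307 + \frac{446020}{36340}} = \frac{433099}{1307 + 446020 \cdot \frac{1}{36340}} = \frac{433099}{1307 + \frac{22301}{1817}} = \frac{433099}{\frac{2397120}{1817}} = 433099 \cdot \frac{1817}{2397120} = \frac{786940883}{2397120}$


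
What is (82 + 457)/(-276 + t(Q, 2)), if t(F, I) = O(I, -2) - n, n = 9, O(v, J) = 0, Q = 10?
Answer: -539/285 ≈ -1.8912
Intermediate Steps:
t(F, I) = -9 (t(F, I) = 0 - 1*9 = 0 - 9 = -9)
(82 + 457)/(-276 + t(Q, 2)) = (82 + 457)/(-276 - 9) = 539/(-285) = 539*(-1/285) = -539/285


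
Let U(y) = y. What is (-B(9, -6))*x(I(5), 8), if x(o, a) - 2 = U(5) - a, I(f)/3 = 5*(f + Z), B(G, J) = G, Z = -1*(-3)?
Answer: 9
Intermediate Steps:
Z = 3
I(f) = 45 + 15*f (I(f) = 3*(5*(f + 3)) = 3*(5*(3 + f)) = 3*(15 + 5*f) = 45 + 15*f)
x(o, a) = 7 - a (x(o, a) = 2 + (5 - a) = 7 - a)
(-B(9, -6))*x(I(5), 8) = (-1*9)*(7 - 1*8) = -9*(7 - 8) = -9*(-1) = 9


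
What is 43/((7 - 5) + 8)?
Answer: 43/10 ≈ 4.3000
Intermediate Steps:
43/((7 - 5) + 8) = 43/(2 + 8) = 43/10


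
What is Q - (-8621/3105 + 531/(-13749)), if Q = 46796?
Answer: 665957200768/14230215 ≈ 46799.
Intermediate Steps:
Q - (-8621/3105 + 531/(-13749)) = 46796 - (-8621/3105 + 531/(-13749)) = 46796 - (-8621*1/3105 + 531*(-1/13749)) = 46796 - (-8621/3105 - 177/4583) = 46796 - 1*(-40059628/14230215) = 46796 + 40059628/14230215 = 665957200768/14230215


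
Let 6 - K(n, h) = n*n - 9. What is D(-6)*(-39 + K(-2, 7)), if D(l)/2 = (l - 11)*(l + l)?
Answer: -11424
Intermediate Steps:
D(l) = 4*l*(-11 + l) (D(l) = 2*((l - 11)*(l + l)) = 2*((-11 + l)*(2*l)) = 2*(2*l*(-11 + l)) = 4*l*(-11 + l))
K(n, h) = 15 - n**2 (K(n, h) = 6 - (n*n - 9) = 6 - (n**2 - 9) = 6 - (-9 + n**2) = 6 + (9 - n**2) = 15 - n**2)
D(-6)*(-39 + K(-2, 7)) = (4*(-6)*(-11 - 6))*(-39 + (15 - 1*(-2)**2)) = (4*(-6)*(-17))*(-39 + (15 - 1*4)) = 408*(-39 + (15 - 4)) = 408*(-39 + 11) = 408*(-28) = -11424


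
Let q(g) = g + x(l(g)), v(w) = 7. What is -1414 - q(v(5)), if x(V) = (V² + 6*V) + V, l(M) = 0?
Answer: -1421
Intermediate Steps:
x(V) = V² + 7*V
q(g) = g (q(g) = g + 0*(7 + 0) = g + 0*7 = g + 0 = g)
-1414 - q(v(5)) = -1414 - 1*7 = -1414 - 7 = -1421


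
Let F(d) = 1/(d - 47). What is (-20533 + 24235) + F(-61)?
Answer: 399815/108 ≈ 3702.0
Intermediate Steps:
F(d) = 1/(-47 + d)
(-20533 + 24235) + F(-61) = (-20533 + 24235) + 1/(-47 - 61) = 3702 + 1/(-108) = 3702 - 1/108 = 399815/108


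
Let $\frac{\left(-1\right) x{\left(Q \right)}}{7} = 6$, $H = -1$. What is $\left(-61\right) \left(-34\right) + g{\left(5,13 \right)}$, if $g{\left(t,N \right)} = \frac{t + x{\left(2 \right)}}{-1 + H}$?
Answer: $\frac{4185}{2} \approx 2092.5$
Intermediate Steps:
$x{\left(Q \right)} = -42$ ($x{\left(Q \right)} = \left(-7\right) 6 = -42$)
$g{\left(t,N \right)} = 21 - \frac{t}{2}$ ($g{\left(t,N \right)} = \frac{t - 42}{-1 - 1} = \frac{-42 + t}{-2} = \left(-42 + t\right) \left(- \frac{1}{2}\right) = 21 - \frac{t}{2}$)
$\left(-61\right) \left(-34\right) + g{\left(5,13 \right)} = \left(-61\right) \left(-34\right) + \left(21 - \frac{5}{2}\right) = 2074 + \left(21 - \frac{5}{2}\right) = 2074 + \frac{37}{2} = \frac{4185}{2}$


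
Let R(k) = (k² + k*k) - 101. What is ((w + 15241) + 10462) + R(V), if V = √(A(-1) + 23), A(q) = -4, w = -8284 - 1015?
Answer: 16341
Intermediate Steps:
w = -9299
V = √19 (V = √(-4 + 23) = √19 ≈ 4.3589)
R(k) = -101 + 2*k² (R(k) = (k² + k²) - 101 = 2*k² - 101 = -101 + 2*k²)
((w + 15241) + 10462) + R(V) = ((-9299 + 15241) + 10462) + (-101 + 2*(√19)²) = (5942 + 10462) + (-101 + 2*19) = 16404 + (-101 + 38) = 16404 - 63 = 16341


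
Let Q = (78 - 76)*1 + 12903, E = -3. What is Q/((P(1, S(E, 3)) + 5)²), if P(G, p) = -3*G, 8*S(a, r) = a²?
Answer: 12905/4 ≈ 3226.3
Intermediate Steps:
S(a, r) = a²/8
Q = 12905 (Q = 2*1 + 12903 = 2 + 12903 = 12905)
Q/((P(1, S(E, 3)) + 5)²) = 12905/((-3*1 + 5)²) = 12905/((-3 + 5)²) = 12905/(2²) = 12905/4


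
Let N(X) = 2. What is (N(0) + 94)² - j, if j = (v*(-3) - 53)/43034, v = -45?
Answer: 198300631/21517 ≈ 9216.0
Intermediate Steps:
j = 41/21517 (j = (-45*(-3) - 53)/43034 = (135 - 53)*(1/43034) = 82*(1/43034) = 41/21517 ≈ 0.0019055)
(N(0) + 94)² - j = (2 + 94)² - 1*41/21517 = 96² - 41/21517 = 9216 - 41/21517 = 198300631/21517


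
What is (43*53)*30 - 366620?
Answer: -298250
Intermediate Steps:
(43*53)*30 - 366620 = 2279*30 - 366620 = 68370 - 366620 = -298250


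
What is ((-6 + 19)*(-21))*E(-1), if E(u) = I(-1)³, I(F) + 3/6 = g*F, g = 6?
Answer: 599781/8 ≈ 74973.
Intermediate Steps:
I(F) = -½ + 6*F
E(u) = -2197/8 (E(u) = (-½ + 6*(-1))³ = (-½ - 6)³ = (-13/2)³ = -2197/8)
((-6 + 19)*(-21))*E(-1) = ((-6 + 19)*(-21))*(-2197/8) = (13*(-21))*(-2197/8) = -273*(-2197/8) = 599781/8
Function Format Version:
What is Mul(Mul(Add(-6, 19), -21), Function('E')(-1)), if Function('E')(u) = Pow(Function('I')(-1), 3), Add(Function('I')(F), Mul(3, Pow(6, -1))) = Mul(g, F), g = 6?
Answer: Rational(599781, 8) ≈ 74973.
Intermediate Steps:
Function('I')(F) = Add(Rational(-1, 2), Mul(6, F))
Function('E')(u) = Rational(-2197, 8) (Function('E')(u) = Pow(Add(Rational(-1, 2), Mul(6, -1)), 3) = Pow(Add(Rational(-1, 2), -6), 3) = Pow(Rational(-13, 2), 3) = Rational(-2197, 8))
Mul(Mul(Add(-6, 19), -21), Function('E')(-1)) = Mul(Mul(Add(-6, 19), -21), Rational(-2197, 8)) = Mul(Mul(13, -21), Rational(-2197, 8)) = Mul(-273, Rational(-2197, 8)) = Rational(599781, 8)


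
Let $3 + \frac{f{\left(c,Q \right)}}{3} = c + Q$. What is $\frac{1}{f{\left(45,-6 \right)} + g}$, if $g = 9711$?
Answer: $\frac{1}{9819} \approx 0.00010184$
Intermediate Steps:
$f{\left(c,Q \right)} = -9 + 3 Q + 3 c$ ($f{\left(c,Q \right)} = -9 + 3 \left(c + Q\right) = -9 + 3 \left(Q + c\right) = -9 + \left(3 Q + 3 c\right) = -9 + 3 Q + 3 c$)
$\frac{1}{f{\left(45,-6 \right)} + g} = \frac{1}{\left(-9 + 3 \left(-6\right) + 3 \cdot 45\right) + 9711} = \frac{1}{\left(-9 - 18 + 135\right) + 9711} = \frac{1}{108 + 9711} = \frac{1}{9819}$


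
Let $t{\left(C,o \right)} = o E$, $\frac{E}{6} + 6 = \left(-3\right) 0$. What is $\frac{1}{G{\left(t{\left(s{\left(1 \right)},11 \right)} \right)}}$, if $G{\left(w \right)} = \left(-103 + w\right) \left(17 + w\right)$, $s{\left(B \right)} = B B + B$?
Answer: $\frac{1}{189121} \approx 5.2876 \cdot 10^{-6}$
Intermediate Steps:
$E = -36$ ($E = -36 + 6 \left(\left(-3\right) 0\right) = -36 + 6 \cdot 0 = -36 + 0 = -36$)
$s{\left(B \right)} = B + B^{2}$ ($s{\left(B \right)} = B^{2} + B = B + B^{2}$)
$t{\left(C,o \right)} = - 36 o$ ($t{\left(C,o \right)} = o \left(-36\right) = - 36 o$)
$\frac{1}{G{\left(t{\left(s{\left(1 \right)},11 \right)} \right)}} = \frac{1}{-1751 + \left(\left(-36\right) 11\right)^{2} - 86 \left(\left(-36\right) 11\right)} = \frac{1}{-1751 + \left(-396\right)^{2} - -34056} = \frac{1}{-1751 + 156816 + 34056} = \frac{1}{189121}$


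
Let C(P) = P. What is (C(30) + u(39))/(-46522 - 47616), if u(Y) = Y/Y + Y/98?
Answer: -3077/9225524 ≈ -0.00033353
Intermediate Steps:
u(Y) = 1 + Y/98 (u(Y) = 1 + Y*(1/98) = 1 + Y/98)
(C(30) + u(39))/(-46522 - 47616) = (30 + (1 + (1/98)*39))/(-46522 - 47616) = (30 + (1 + 39/98))/(-94138) = (30 + 137/98)*(-1/94138) = (3077/98)*(-1/94138) = -3077/9225524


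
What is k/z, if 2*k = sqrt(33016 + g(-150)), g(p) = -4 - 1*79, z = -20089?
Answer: -sqrt(32933)/40178 ≈ -0.0045168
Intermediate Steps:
g(p) = -83 (g(p) = -4 - 79 = -83)
k = sqrt(32933)/2 (k = sqrt(33016 - 83)/2 = sqrt(32933)/2 ≈ 90.737)
k/z = (sqrt(32933)/2)/(-20089) = (sqrt(32933)/2)*(-1/20089) = -sqrt(32933)/40178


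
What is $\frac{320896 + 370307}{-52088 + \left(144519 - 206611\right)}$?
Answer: $- \frac{230401}{38060} \approx -6.0536$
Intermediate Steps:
$\frac{320896 + 370307}{-52088 + \left(144519 - 206611\right)} = \frac{691203}{-52088 + \left(144519 - 206611\right)} = \frac{691203}{-52088 - 62092} = \frac{691203}{-114180} = 691203 \left(- \frac{1}{114180}\right) = - \frac{230401}{38060}$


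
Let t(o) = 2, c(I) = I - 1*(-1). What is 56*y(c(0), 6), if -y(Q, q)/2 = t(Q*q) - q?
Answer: 448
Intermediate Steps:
c(I) = 1 + I (c(I) = I + 1 = 1 + I)
y(Q, q) = -4 + 2*q (y(Q, q) = -2*(2 - q) = -4 + 2*q)
56*y(c(0), 6) = 56*(-4 + 2*6) = 56*(-4 + 12) = 56*8 = 448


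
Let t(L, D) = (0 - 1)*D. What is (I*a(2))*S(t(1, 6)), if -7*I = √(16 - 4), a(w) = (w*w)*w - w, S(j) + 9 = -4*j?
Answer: -180*√3/7 ≈ -44.538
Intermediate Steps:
t(L, D) = -D
S(j) = -9 - 4*j
a(w) = w³ - w (a(w) = w²*w - w = w³ - w)
I = -2*√3/7 (I = -√(16 - 4)/7 = -2*√3/7 ≈ -0.49487)
(I*a(2))*S(t(1, 6)) = ((-2*√3/7)*(2³ - 1*2))*(-9 - (-4)*6) = ((-2*√3/7)*(8 - 2))*(-9 - 4*(-6)) = (-2*√3/7*6)*(-9 + 24) = -12*√3/7*15 = -180*√3/7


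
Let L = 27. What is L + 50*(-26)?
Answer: -1273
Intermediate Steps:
L + 50*(-26) = 27 + 50*(-26) = 27 - 1300 = -1273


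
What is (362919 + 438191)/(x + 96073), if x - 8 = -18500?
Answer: 801110/77581 ≈ 10.326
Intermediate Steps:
x = -18492 (x = 8 - 18500 = -18492)
(362919 + 438191)/(x + 96073) = (362919 + 438191)/(-18492 + 96073) = 801110/77581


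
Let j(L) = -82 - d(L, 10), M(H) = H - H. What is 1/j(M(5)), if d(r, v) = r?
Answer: -1/82 ≈ -0.012195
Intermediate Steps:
M(H) = 0
j(L) = -82 - L
1/j(M(5)) = 1/(-82 - 1*0) = 1/(-82 + 0) = 1/(-82) = -1/82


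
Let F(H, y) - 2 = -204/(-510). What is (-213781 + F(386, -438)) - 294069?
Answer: -2539238/5 ≈ -5.0785e+5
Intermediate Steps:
F(H, y) = 12/5 (F(H, y) = 2 - 204/(-510) = 2 - 204*(-1/510) = 2 + ⅖ = 12/5)
(-213781 + F(386, -438)) - 294069 = (-213781 + 12/5) - 294069 = -1068893/5 - 294069 = -2539238/5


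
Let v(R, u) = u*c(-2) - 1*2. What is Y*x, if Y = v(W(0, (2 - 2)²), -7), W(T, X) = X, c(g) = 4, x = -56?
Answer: 1680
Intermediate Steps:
v(R, u) = -2 + 4*u (v(R, u) = u*4 - 1*2 = 4*u - 2 = -2 + 4*u)
Y = -30 (Y = -2 + 4*(-7) = -2 - 28 = -30)
Y*x = -30*(-56) = 1680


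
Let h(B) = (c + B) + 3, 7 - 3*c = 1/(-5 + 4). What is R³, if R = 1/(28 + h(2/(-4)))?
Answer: 216/7880599 ≈ 2.7409e-5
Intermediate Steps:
c = 8/3 (c = 7/3 - 1/(3*(-5 + 4)) = 7/3 - ⅓/(-1) = 7/3 - ⅓*(-1) = 7/3 + ⅓ = 8/3 ≈ 2.6667)
h(B) = 17/3 + B (h(B) = (8/3 + B) + 3 = 17/3 + B)
R = 6/199 (R = 1/(28 + (17/3 + 2/(-4))) = 1/(28 + (17/3 + 2*(-¼))) = 1/(28 + (17/3 - ½)) = 1/(28 + 31/6) = 1/(199/6) = 6/199 ≈ 0.030151)
R³ = (6/199)³ = 216/7880599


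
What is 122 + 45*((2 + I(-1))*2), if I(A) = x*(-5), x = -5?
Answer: 2552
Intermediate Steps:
I(A) = 25 (I(A) = -5*(-5) = 25)
122 + 45*((2 + I(-1))*2) = 122 + 45*((2 + 25)*2) = 122 + 45*(27*2) = 122 + 45*54 = 122 + 2430 = 2552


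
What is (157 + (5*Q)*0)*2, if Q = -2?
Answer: 314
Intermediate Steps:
(157 + (5*Q)*0)*2 = (157 + (5*(-2))*0)*2 = (157 - 10*0)*2 = (157 + 0)*2 = 157*2 = 314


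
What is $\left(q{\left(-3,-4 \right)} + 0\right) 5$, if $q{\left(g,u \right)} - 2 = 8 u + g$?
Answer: $-165$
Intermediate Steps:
$q{\left(g,u \right)} = 2 + g + 8 u$ ($q{\left(g,u \right)} = 2 + \left(8 u + g\right) = 2 + \left(g + 8 u\right) = 2 + g + 8 u$)
$\left(q{\left(-3,-4 \right)} + 0\right) 5 = \left(\left(2 - 3 + 8 \left(-4\right)\right) + 0\right) 5 = \left(\left(2 - 3 - 32\right) + 0\right) 5 = \left(-33 + 0\right) 5 = \left(-33\right) 5 = -165$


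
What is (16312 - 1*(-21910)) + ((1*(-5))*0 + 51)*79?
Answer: 42251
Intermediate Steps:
(16312 - 1*(-21910)) + ((1*(-5))*0 + 51)*79 = (16312 + 21910) + (-5*0 + 51)*79 = 38222 + (0 + 51)*79 = 38222 + 51*79 = 38222 + 4029 = 42251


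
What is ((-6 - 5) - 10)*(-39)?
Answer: 819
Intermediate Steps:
((-6 - 5) - 10)*(-39) = (-11 - 10)*(-39) = -21*(-39) = 819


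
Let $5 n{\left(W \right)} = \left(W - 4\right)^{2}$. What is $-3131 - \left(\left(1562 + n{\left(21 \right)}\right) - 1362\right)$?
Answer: $- \frac{16944}{5} \approx -3388.8$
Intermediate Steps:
$n{\left(W \right)} = \frac{\left(-4 + W\right)^{2}}{5}$ ($n{\left(W \right)} = \frac{\left(W - 4\right)^{2}}{5} = \frac{\left(-4 + W\right)^{2}}{5}$)
$-3131 - \left(\left(1562 + n{\left(21 \right)}\right) - 1362\right) = -3131 - \left(\left(1562 + \frac{\left(-4 + 21\right)^{2}}{5}\right) - 1362\right) = -3131 - \left(\left(1562 + \frac{17^{2}}{5}\right) - 1362\right) = -3131 - \left(\left(1562 + \frac{1}{5} \cdot 289\right) - 1362\right) = -3131 - \left(\left(1562 + \frac{289}{5}\right) - 1362\right) = -3131 - \left(\frac{8099}{5} - 1362\right) = -3131 - \frac{1289}{5} = - \frac{16944}{5}$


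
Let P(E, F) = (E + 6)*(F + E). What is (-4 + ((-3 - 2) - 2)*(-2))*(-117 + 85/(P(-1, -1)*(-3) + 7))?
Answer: -42440/37 ≈ -1147.0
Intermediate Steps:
P(E, F) = (6 + E)*(E + F)
(-4 + ((-3 - 2) - 2)*(-2))*(-117 + 85/(P(-1, -1)*(-3) + 7)) = (-4 + ((-3 - 2) - 2)*(-2))*(-117 + 85/(((-1)² + 6*(-1) + 6*(-1) - 1*(-1))*(-3) + 7)) = (-4 + (-5 - 2)*(-2))*(-117 + 85/((1 - 6 - 6 + 1)*(-3) + 7)) = (-4 - 7*(-2))*(-117 + 85/(-10*(-3) + 7)) = (-4 + 14)*(-117 + 85/(30 + 7)) = 10*(-117 + 85/37) = 10*(-4244/37) = -42440/37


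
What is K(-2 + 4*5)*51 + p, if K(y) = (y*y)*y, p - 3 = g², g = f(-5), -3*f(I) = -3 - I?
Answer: 2676919/9 ≈ 2.9744e+5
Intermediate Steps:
f(I) = 1 + I/3 (f(I) = -(-3 - I)/3 = 1 + I/3)
g = -⅔ (g = 1 + (⅓)*(-5) = 1 - 5/3 = -⅔ ≈ -0.66667)
p = 31/9 (p = 3 + (-⅔)² = 3 + 4/9 = 31/9 ≈ 3.4444)
K(y) = y³ (K(y) = y²*y = y³)
K(-2 + 4*5)*51 + p = (-2 + 4*5)³*51 + 31/9 = (-2 + 20)³*51 + 31/9 = 18³*51 + 31/9 = 5832*51 + 31/9 = 297432 + 31/9 = 2676919/9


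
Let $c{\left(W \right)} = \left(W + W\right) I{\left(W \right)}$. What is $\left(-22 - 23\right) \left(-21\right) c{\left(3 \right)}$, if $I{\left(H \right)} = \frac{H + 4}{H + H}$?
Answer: $6615$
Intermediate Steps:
$I{\left(H \right)} = \frac{4 + H}{2 H}$
$c{\left(W \right)} = 4 + W$ ($c{\left(W \right)} = \left(W + W\right) \frac{4 + W}{2 W} = 2 W \frac{4 + W}{2 W} = 4 + W$)
$\left(-22 - 23\right) \left(-21\right) c{\left(3 \right)} = \left(-22 - 23\right) \left(-21\right) \left(4 + 3\right) = \left(-45\right) \left(-21\right) 7 = 945 \cdot 7 = 6615$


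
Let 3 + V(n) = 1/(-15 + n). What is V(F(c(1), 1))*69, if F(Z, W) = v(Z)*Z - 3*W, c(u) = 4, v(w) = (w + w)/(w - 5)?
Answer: -10419/50 ≈ -208.38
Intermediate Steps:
v(w) = 2*w/(-5 + w) (v(w) = (2*w)/(-5 + w) = 2*w/(-5 + w))
F(Z, W) = -3*W + 2*Z²/(-5 + Z) (F(Z, W) = (2*Z/(-5 + Z))*Z - 3*W = 2*Z²/(-5 + Z) - 3*W = -3*W + 2*Z²/(-5 + Z))
V(n) = -3 + 1/(-15 + n)
V(F(c(1), 1))*69 = ((46 - 3*(2*4² - 3*1*(-5 + 4))/(-5 + 4))/(-15 + (2*4² - 3*1*(-5 + 4))/(-5 + 4)))*69 = ((46 - 3*(2*16 - 3*1*(-1))/(-1))/(-15 + (2*16 - 3*1*(-1))/(-1)))*69 = ((46 - (-3)*(32 + 3))/(-15 - (32 + 3)))*69 = ((46 - (-3)*35)/(-15 - 1*35))*69 = ((46 - 3*(-35))/(-15 - 35))*69 = ((46 + 105)/(-50))*69 = -1/50*151*69 = -151/50*69 = -10419/50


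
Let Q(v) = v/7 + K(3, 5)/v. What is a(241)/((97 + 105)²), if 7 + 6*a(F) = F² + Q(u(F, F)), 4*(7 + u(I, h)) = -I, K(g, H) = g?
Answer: 437340671/1844014368 ≈ 0.23717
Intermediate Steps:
u(I, h) = -7 - I/4 (u(I, h) = -7 + (-I)/4 = -7 - I/4)
Q(v) = 3/v + v/7 (Q(v) = v/7 + 3/v = 3/v + v/7)
a(F) = -4/3 + 1/(2*(-7 - F/4)) - F/168 + F²/6 (a(F) = -7/6 + (F² + (3/(-7 - F/4) + (-7 - F/4)/7))/6 = -7/6 + (F² + (3/(-7 - F/4) + (-1 - F/28)))/6 = -7/6 + (F² + (-1 + 3/(-7 - F/4) - F/28))/6 = -7/6 + (-1 + F² + 3/(-7 - F/4) - F/28)/6 = -7/6 + (-⅙ + 1/(2*(-7 - F/4)) - F/168 + F²/6) = -4/3 + 1/(2*(-7 - F/4)) - F/168 + F²/6)
a(241)/((97 + 105)²) = ((-336 + (28 + 241)*(-224 - 1*241 + 28*241²))/(168*(28 + 241)))/((97 + 105)²) = ((1/168)*(-336 + 269*(-224 - 241 + 28*58081))/269)/(202²) = ((1/168)*(1/269)*(-336 + 269*(-224 - 241 + 1626268)))/40804 = ((1/168)*(1/269)*(-336 + 269*1625803))*(1/40804) = ((1/168)*(1/269)*(-336 + 437341007))*(1/40804) = ((1/168)*(1/269)*437340671)*(1/40804) = (437340671/45192)*(1/40804) = 437340671/1844014368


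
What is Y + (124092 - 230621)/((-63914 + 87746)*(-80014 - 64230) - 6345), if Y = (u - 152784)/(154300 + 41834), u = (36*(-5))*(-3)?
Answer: -87222924876541/112372665920217 ≈ -0.77619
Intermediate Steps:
u = 540 (u = -180*(-3) = 540)
Y = -25374/32689 (Y = (540 - 152784)/(154300 + 41834) = -152244/196134 = -152244*1/196134 = -25374/32689 ≈ -0.77622)
Y + (124092 - 230621)/((-63914 + 87746)*(-80014 - 64230) - 6345) = -25374/32689 + (124092 - 230621)/((-63914 + 87746)*(-80014 - 64230) - 6345) = -25374/32689 - 106529/(23832*(-144244) - 6345) = -25374/32689 - 106529/(-3437623008 - 6345) = -25374/32689 - 106529/(-3437629353) = -25374/32689 - 106529*(-1/3437629353) = -25374/32689 + 106529/3437629353 = -87222924876541/112372665920217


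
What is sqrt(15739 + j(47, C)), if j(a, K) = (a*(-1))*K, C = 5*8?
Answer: sqrt(13859) ≈ 117.72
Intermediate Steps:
C = 40
j(a, K) = -K*a (j(a, K) = (-a)*K = -K*a)
sqrt(15739 + j(47, C)) = sqrt(15739 - 1*40*47) = sqrt(15739 - 1880) = sqrt(13859)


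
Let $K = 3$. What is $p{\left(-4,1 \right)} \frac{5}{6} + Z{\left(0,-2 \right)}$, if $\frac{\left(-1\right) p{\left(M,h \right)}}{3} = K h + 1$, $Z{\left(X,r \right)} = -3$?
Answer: $-13$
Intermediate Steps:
$p{\left(M,h \right)} = -3 - 9 h$ ($p{\left(M,h \right)} = - 3 \left(3 h + 1\right) = - 3 \left(1 + 3 h\right) = -3 - 9 h$)
$p{\left(-4,1 \right)} \frac{5}{6} + Z{\left(0,-2 \right)} = \left(-3 - 9\right) \frac{5}{6} - 3 = \left(-3 - 9\right) 5 \cdot \frac{1}{6} - 3 = \left(-12\right) \frac{5}{6} - 3 = -10 - 3 = -13$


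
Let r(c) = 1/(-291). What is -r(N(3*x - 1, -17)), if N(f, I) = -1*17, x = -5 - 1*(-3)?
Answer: 1/291 ≈ 0.0034364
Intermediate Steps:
x = -2 (x = -5 + 3 = -2)
N(f, I) = -17
r(c) = -1/291
-r(N(3*x - 1, -17)) = -1*(-1/291) = 1/291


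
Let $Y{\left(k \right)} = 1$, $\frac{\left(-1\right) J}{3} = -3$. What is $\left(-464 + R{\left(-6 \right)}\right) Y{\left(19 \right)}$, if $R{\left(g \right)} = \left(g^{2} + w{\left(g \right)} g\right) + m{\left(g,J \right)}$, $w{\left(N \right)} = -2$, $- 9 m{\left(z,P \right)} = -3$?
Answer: $- \frac{1247}{3} \approx -415.67$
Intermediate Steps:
$J = 9$ ($J = \left(-3\right) \left(-3\right) = 9$)
$m{\left(z,P \right)} = \frac{1}{3}$ ($m{\left(z,P \right)} = \left(- \frac{1}{9}\right) \left(-3\right) = \frac{1}{3}$)
$R{\left(g \right)} = \frac{1}{3} + g^{2} - 2 g$ ($R{\left(g \right)} = \left(g^{2} - 2 g\right) + \frac{1}{3} = \frac{1}{3} + g^{2} - 2 g$)
$\left(-464 + R{\left(-6 \right)}\right) Y{\left(19 \right)} = \left(-464 + \left(\frac{1}{3} + \left(-6\right)^{2} - -12\right)\right) 1 = \left(-464 + \left(\frac{1}{3} + 36 + 12\right)\right) 1 = \left(-464 + \frac{145}{3}\right) 1 = \left(- \frac{1247}{3}\right) 1 = - \frac{1247}{3}$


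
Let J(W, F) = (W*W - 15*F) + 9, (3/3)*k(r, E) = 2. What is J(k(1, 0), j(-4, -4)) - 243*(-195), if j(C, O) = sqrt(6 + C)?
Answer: 47398 - 15*sqrt(2) ≈ 47377.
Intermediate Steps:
k(r, E) = 2
J(W, F) = 9 + W**2 - 15*F (J(W, F) = (W**2 - 15*F) + 9 = 9 + W**2 - 15*F)
J(k(1, 0), j(-4, -4)) - 243*(-195) = (9 + 2**2 - 15*sqrt(6 - 4)) - 243*(-195) = (9 + 4 - 15*sqrt(2)) + 47385 = (13 - 15*sqrt(2)) + 47385 = 47398 - 15*sqrt(2)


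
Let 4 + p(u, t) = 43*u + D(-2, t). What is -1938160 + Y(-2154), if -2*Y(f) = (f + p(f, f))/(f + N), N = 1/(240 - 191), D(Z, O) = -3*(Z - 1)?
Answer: -409130838179/211090 ≈ -1.9382e+6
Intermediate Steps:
D(Z, O) = 3 - 3*Z (D(Z, O) = -3*(-1 + Z) = 3 - 3*Z)
N = 1/49 ≈ 0.020408
p(u, t) = 5 + 43*u (p(u, t) = -4 + (43*u + (3 - 3*(-2))) = -4 + (43*u + (3 + 6)) = -4 + (43*u + 9) = -4 + (9 + 43*u) = 5 + 43*u)
Y(f) = -(5 + 44*f)/(2*(1/49 + f)) (Y(f) = -(f + (5 + 43*f))/(2*(f + 1/49)) = -(5 + 44*f)/(2*(1/49 + f)))
-1938160 + Y(-2154) = -1938160 + 49*(-5 - 44*(-2154))/(2*(1 + 49*(-2154))) = -1938160 + 49*(-5 + 94776)/(2*(1 - 105546)) = -1938160 + (49/2)*94771/(-105545) = -1938160 + (49/2)*(-1/105545)*94771 = -1938160 - 4643779/211090 = -409130838179/211090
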